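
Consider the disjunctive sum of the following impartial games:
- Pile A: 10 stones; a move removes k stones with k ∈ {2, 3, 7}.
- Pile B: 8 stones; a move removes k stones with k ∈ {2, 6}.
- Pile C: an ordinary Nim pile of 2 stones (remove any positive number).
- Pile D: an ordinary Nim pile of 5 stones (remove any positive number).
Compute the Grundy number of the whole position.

7

For pile A, compute g(0), g(1), … with moves {2, 3, 7}:
k:     0  1  2  3  4  5  6  7  8  9 10
g(k):  0  0  1  1  2  0  0  1  1  2  0
So g(10) = 0.
Build the Grundy sequence for pile B with g(k) = mex{g(k−s) : s ∈ {2, 6}, s ≤ k}:
k:     0  1  2  3  4  5  6  7  8
g(k):  0  0  1  1  0  0  1  1  0
So g(8) = 0.
Pile C is a plain Nim pile of size 2, so its Grundy value is 2.
Pile D is a plain Nim pile of size 5, so its Grundy value is 5.
By the Sprague-Grundy theorem, the Grundy value of a sum of independent games is the XOR of the component values.
Combined value = 0 XOR 0 XOR 2 XOR 5 = 7.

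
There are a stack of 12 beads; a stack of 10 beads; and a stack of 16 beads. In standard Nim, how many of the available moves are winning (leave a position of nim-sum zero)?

In binary:
  01100  (12)
  01010  (10)
  10000  (16)
  -----
  10110  (22)
The overall nim-sum is X = 22. A stack of size p has a winning move iff p XOR X < p (reduce it to p XOR X).
  12: 12 XOR 22 = 26 ≥ 12 — no move.
  10: 10 XOR 22 = 28 ≥ 10 — no move.
  16: 16 XOR 22 = 6 < 16 — winning move (to 6).
That gives 1 winning move.

1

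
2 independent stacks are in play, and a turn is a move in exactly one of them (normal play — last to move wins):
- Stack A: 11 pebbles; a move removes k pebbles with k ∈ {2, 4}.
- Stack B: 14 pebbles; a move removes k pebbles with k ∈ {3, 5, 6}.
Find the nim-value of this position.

3

For stack A, compute g(0), g(1), … with moves {2, 4}:
k:     0  1  2  3  4  5  6  7  8  9 10 11
g(k):  0  0  1  1  2  2  0  0  1  1  2  2
So g(11) = 2.
Build the Grundy sequence for stack B with g(k) = mex{g(k−s) : s ∈ {3, 5, 6}, s ≤ k}:
g(0) = mex{} = 0
g(1) = mex{} = 0
g(2) = mex{} = 0
g(3) = mex{0} = 1
g(4) = mex{0} = 1
g(5) = mex{0} = 1
g(6) = mex{0,1} = 2
g(7) = mex{0,1} = 2
g(8) = mex{0,1} = 2
g(9) = mex{1,2} = 0
g(10) = mex{1,2} = 0
g(11) = mex{1,2} = 0
g(12) = mex{0,2} = 1
g(13) = mex{0,2} = 1
g(14) = mex{0,2} = 1
So g(14) = 1.
By the Sprague-Grundy theorem, the Grundy value of a sum of independent games is the XOR of the component values.
Combined value = 2 XOR 1 = 3.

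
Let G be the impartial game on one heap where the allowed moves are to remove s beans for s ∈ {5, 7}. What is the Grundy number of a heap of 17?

1

Compute g(0), g(1), … for moves {5, 7}:
k:     0  1  2  3  4  5  6  7  8  9 10 11 12 13 14 15 16 17
g(k):  0  0  0  0  0  1  1  1  1  1  2  2  0  0  0  0  0  1
So g(17) = 1.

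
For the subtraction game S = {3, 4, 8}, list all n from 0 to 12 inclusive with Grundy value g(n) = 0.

Grundy values for subtraction set {3, 4, 8}:
g(0) = mex{} = 0
g(1) = mex{} = 0
g(2) = mex{} = 0
g(3) = mex{0} = 1
g(4) = mex{0} = 1
g(5) = mex{0} = 1
g(6) = mex{0,1} = 2
g(7) = mex{1} = 0
g(8) = mex{0,1} = 2
g(9) = mex{0,1,2} = 3
g(10) = mex{0,2} = 1
g(11) = mex{0,1,2} = 3
g(12) = mex{1,2,3} = 0
The P-positions (g = 0) in 0..12 are 0, 1, 2, 7, 12.

0, 1, 2, 7, 12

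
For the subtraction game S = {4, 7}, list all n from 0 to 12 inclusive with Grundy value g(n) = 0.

0, 1, 2, 3, 11, 12

Compute g(0), g(1), … for moves {4, 7}:
k:     0  1  2  3  4  5  6  7  8  9 10 11 12
g(k):  0  0  0  0  1  1  1  1  2  2  2  0  0
The P-positions (g = 0) in 0..12 are 0, 1, 2, 3, 11, 12.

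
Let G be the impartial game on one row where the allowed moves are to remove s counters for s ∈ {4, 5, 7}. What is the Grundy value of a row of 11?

0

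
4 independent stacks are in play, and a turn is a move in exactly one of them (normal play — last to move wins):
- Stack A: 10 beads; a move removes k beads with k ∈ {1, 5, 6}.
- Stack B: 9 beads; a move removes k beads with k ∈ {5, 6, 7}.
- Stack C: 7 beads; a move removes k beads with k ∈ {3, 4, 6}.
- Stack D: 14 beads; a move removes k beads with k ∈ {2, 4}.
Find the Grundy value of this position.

0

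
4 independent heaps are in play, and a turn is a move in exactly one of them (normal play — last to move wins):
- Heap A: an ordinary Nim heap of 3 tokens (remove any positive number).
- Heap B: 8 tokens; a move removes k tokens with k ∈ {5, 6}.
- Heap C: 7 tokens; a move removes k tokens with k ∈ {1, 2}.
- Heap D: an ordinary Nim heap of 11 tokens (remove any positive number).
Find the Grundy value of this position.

8

Heap A is a plain Nim heap of size 3, so its Grundy value is 3.
Grundy values for heap B (subtraction set {5, 6}):
g(0) = mex{} = 0
g(1) = mex{} = 0
g(2) = mex{} = 0
g(3) = mex{} = 0
g(4) = mex{} = 0
g(5) = mex{0} = 1
g(6) = mex{0} = 1
g(7) = mex{0} = 1
g(8) = mex{0} = 1
So g(8) = 1.
For heap C, compute g(0), g(1), … with moves {1, 2}:
g(0) = mex{} = 0
g(1) = mex{0} = 1
g(2) = mex{0,1} = 2
g(3) = mex{1,2} = 0
g(4) = mex{0,2} = 1
g(5) = mex{0,1} = 2
g(6) = mex{1,2} = 0
g(7) = mex{0,2} = 1
So g(7) = 1.
Heap D is a plain Nim heap of size 11, so its Grundy value is 11.
By the Sprague-Grundy theorem, the Grundy value of a sum of independent games is the XOR of the component values.
Combined value = 3 ⊕ 1 ⊕ 1 ⊕ 11 = 8.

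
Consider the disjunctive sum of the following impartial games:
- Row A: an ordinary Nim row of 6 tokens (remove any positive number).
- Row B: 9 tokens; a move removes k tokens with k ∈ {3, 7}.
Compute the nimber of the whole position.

7

Row A is a plain Nim row of size 6, so its Grundy value is 6.
Grundy values for row B (subtraction set {3, 7}):
k:     0  1  2  3  4  5  6  7  8  9
g(k):  0  0  0  1  1  1  0  2  2  1
So g(9) = 1.
By the Sprague-Grundy theorem, the Grundy value of a sum of independent games is the XOR of the component values.
Combined value = 6 ⊕ 1 = 7.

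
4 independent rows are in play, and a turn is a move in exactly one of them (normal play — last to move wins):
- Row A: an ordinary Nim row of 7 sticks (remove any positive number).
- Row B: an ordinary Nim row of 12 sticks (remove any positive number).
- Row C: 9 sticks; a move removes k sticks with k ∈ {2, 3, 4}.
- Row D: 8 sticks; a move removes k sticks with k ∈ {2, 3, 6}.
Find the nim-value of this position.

8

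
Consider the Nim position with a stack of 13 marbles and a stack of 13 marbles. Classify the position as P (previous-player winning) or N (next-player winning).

Bitwise XOR of the heap sizes:
  1101  (13)
  1101  (13)
  ----
  0000  (0)
The nim-sum is 0, so this is a P-position: the player to move is in a losing position under optimal play.

P-position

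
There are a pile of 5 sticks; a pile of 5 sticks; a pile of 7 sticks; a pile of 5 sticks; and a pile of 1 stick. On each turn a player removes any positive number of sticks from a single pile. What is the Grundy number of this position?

3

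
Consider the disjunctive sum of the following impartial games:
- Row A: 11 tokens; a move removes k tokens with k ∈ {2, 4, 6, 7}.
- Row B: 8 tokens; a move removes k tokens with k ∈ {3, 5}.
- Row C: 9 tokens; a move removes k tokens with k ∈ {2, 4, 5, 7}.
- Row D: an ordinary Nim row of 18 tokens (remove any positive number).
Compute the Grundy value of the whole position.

19

Grundy values for row A (subtraction set {2, 4, 6, 7}):
k:     0  1  2  3  4  5  6  7  8  9 10 11
g(k):  0  0  1  1  2  2  3  3  4  0  0  1
So g(11) = 1.
For row B, compute g(0), g(1), … with moves {3, 5}:
k:     0  1  2  3  4  5  6  7  8
g(k):  0  0  0  1  1  1  2  2  0
So g(8) = 0.
Build the Grundy sequence for row C with g(k) = mex{g(k−s) : s ∈ {2, 4, 5, 7}, s ≤ k}:
k:     0  1  2  3  4  5  6  7  8  9
g(k):  0  0  1  1  2  2  3  3  4  0
So g(9) = 0.
Row D is a plain Nim row of size 18, so its Grundy value is 18.
By the Sprague-Grundy theorem, the Grundy value of a sum of independent games is the XOR of the component values.
Combined value = 1 XOR 0 XOR 0 XOR 18 = 19.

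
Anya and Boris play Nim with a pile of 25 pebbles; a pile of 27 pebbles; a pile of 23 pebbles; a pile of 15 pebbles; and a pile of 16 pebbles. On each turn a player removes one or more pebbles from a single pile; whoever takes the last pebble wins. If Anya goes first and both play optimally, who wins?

Nim-sum: 25 XOR 27 XOR 23 XOR 15 XOR 16 = 10.
The nim-sum is 10 ≠ 0, so this is an N-position: the player to move can win; Anya has a winning move.

Anya wins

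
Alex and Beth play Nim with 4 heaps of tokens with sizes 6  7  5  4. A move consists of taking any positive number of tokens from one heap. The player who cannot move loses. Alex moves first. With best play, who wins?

Beth wins

Nim-sum: 6 ^ 7 ^ 5 ^ 4 = 0.
The nim-sum is 0, so this is a P-position: the player to move is in a losing position under optimal play; Alex is about to move from it and so loses — Beth wins.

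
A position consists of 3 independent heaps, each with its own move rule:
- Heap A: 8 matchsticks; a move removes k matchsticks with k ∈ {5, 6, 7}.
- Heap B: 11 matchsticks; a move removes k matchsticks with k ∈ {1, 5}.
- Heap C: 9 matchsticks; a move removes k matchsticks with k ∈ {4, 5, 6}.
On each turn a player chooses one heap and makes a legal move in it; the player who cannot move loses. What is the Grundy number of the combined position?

2

For heap A, compute g(0), g(1), … with moves {5, 6, 7}:
g(0) = mex{} = 0
g(1) = mex{} = 0
g(2) = mex{} = 0
g(3) = mex{} = 0
g(4) = mex{} = 0
g(5) = mex{0} = 1
g(6) = mex{0} = 1
g(7) = mex{0} = 1
g(8) = mex{0} = 1
So g(8) = 1.
Build the Grundy sequence for heap B with g(k) = mex{g(k−s) : s ∈ {1, 5}, s ≤ k}:
k:     0  1  2  3  4  5  6  7  8  9 10 11
g(k):  0  1  0  1  0  1  0  1  0  1  0  1
So g(11) = 1.
Grundy values for heap C (subtraction set {4, 5, 6}):
g(0) = mex{} = 0
g(1) = mex{} = 0
g(2) = mex{} = 0
g(3) = mex{} = 0
g(4) = mex{0} = 1
g(5) = mex{0} = 1
g(6) = mex{0} = 1
g(7) = mex{0} = 1
g(8) = mex{0,1} = 2
g(9) = mex{0,1} = 2
So g(9) = 2.
By the Sprague-Grundy theorem, the Grundy value of a sum of independent games is the XOR of the component values.
Combined value = 1 XOR 1 XOR 2 = 2.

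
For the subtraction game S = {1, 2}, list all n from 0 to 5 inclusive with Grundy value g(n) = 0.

0, 3

Grundy values for subtraction set {1, 2}:
k:     0  1  2  3  4  5
g(k):  0  1  2  0  1  2
The P-positions (g = 0) in 0..5 are 0, 3.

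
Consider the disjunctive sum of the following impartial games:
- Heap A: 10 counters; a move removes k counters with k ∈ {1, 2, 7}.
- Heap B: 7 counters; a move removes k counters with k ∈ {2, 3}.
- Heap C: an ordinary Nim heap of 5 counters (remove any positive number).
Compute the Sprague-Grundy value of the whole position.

5

For heap A, compute g(0), g(1), … with moves {1, 2, 7}:
k:     0  1  2  3  4  5  6  7  8  9 10
g(k):  0  1  2  0  1  2  0  1  2  0  1
So g(10) = 1.
For heap B, compute g(0), g(1), … with moves {2, 3}:
g(0) = mex{} = 0
g(1) = mex{} = 0
g(2) = mex{0} = 1
g(3) = mex{0} = 1
g(4) = mex{0,1} = 2
g(5) = mex{1} = 0
g(6) = mex{1,2} = 0
g(7) = mex{0,2} = 1
So g(7) = 1.
Heap C is a plain Nim heap of size 5, so its Grundy value is 5.
The value of a disjunctive sum is the nim-sum of the parts.
Combined value = 1 ⊕ 1 ⊕ 5 = 5.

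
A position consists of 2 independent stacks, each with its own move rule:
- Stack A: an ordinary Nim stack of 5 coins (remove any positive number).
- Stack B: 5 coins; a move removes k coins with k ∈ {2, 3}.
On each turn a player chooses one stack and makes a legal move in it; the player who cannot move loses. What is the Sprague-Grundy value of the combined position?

5

Stack A is a plain Nim stack of size 5, so its Grundy value is 5.
Build the Grundy sequence for stack B with g(k) = mex{g(k−s) : s ∈ {2, 3}, s ≤ k}:
g(0) = mex{} = 0
g(1) = mex{} = 0
g(2) = mex{0} = 1
g(3) = mex{0} = 1
g(4) = mex{0,1} = 2
g(5) = mex{1} = 0
So g(5) = 0.
By the Sprague-Grundy theorem, the Grundy value of a sum of independent games is the XOR of the component values.
Combined value = 5 ⊕ 0 = 5.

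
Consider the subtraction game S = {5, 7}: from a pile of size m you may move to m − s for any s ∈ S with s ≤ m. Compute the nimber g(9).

Grundy values for subtraction set {5, 7}:
k:     0  1  2  3  4  5  6  7  8  9
g(k):  0  0  0  0  0  1  1  1  1  1
So g(9) = 1.

1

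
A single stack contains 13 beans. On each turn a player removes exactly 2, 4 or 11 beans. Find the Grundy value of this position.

Build the Grundy sequence with g(k) = mex{g(k−s) : s ∈ {2, 4, 11}, s ≤ k}:
k:     0  1  2  3  4  5  6  7  8  9 10 11 12 13
g(k):  0  0  1  1  2  2  0  0  1  1  2  2  3  0
So g(13) = 0.

0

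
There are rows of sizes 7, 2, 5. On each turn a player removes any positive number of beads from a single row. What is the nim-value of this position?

Nim-sum: 7 ⊕ 2 ⊕ 5 = 0.

0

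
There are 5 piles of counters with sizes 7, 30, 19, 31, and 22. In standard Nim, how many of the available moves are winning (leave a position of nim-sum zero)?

5

Nim-sum: 7 XOR 30 XOR 19 XOR 31 XOR 22 = 3.
The overall nim-sum is X = 3. A pile of size p has a winning move iff p XOR X < p (reduce it to p XOR X).
  7: 7 XOR 3 = 4 < 7 — winning move (to 4).
  30: 30 XOR 3 = 29 < 30 — winning move (to 29).
  19: 19 XOR 3 = 16 < 19 — winning move (to 16).
  31: 31 XOR 3 = 28 < 31 — winning move (to 28).
  22: 22 XOR 3 = 21 < 22 — winning move (to 21).
That gives 5 winning moves.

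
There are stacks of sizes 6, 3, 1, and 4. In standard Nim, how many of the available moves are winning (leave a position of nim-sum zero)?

0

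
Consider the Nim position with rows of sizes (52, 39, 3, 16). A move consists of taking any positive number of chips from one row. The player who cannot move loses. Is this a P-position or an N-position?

P-position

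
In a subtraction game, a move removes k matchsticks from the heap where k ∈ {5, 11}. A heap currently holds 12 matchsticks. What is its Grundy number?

Compute g(0), g(1), … for moves {5, 11}:
k:     0  1  2  3  4  5  6  7  8  9 10 11 12
g(k):  0  0  0  0  0  1  1  1  1  1  0  2  2
So g(12) = 2.

2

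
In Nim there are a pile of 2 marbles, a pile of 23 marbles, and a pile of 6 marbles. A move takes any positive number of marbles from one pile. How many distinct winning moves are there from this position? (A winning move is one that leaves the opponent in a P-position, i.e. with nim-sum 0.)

1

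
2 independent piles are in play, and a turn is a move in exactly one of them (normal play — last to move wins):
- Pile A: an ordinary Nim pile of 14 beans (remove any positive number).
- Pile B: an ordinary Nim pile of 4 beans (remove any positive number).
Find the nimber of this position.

10

Pile A is a plain Nim pile of size 14, so its Grundy value is 14.
Pile B is a plain Nim pile of size 4, so its Grundy value is 4.
The value of a disjunctive sum is the nim-sum of the parts.
Combined value = 14 XOR 4 = 10.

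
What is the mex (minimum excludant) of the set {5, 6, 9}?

0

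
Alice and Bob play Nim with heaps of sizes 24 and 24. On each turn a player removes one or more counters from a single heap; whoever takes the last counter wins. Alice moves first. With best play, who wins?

Bob wins

Compute the nim-sum pairwise:
24 ^ 24 = 0
The nim-sum is 0, so this is a P-position: the player to move is in a losing position under optimal play; Alice is about to move from it and so loses — Bob wins.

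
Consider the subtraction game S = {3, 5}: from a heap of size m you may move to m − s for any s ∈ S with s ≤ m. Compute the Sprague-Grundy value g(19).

Build the Grundy sequence with g(k) = mex{g(k−s) : s ∈ {3, 5}, s ≤ k}:
k:     0  1  2  3  4  5  6  7  8  9 10 11 12 13 14 15 16 17 18 19
g(k):  0  0  0  1  1  1  2  2  0  0  0  1  1  1  2  2  0  0  0  1
So g(19) = 1.

1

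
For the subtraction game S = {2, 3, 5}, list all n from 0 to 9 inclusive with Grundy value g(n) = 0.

0, 1, 7, 8

Build the Grundy sequence with g(k) = mex{g(k−s) : s ∈ {2, 3, 5}, s ≤ k}:
k:     0  1  2  3  4  5  6  7  8  9
g(k):  0  0  1  1  2  2  3  0  0  1
The P-positions (g = 0) in 0..9 are 0, 1, 7, 8.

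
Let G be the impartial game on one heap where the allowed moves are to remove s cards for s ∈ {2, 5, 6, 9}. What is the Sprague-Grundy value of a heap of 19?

0

Build the Grundy sequence with g(k) = mex{g(k−s) : s ∈ {2, 5, 6, 9}, s ≤ k}:
k:     0  1  2  3  4  5  6  7  8  9 10 11 12 13 14 15 16 17 18 19
g(k):  0  0  1  1  0  2  1  3  0  2  1  0  0  1  1  0  2  1  3  0
So g(19) = 0.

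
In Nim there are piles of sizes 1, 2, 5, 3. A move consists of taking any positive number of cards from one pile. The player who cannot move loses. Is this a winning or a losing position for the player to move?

Bitwise XOR of the heap sizes:
  001  (1)
  010  (2)
  101  (5)
  011  (3)
  ---
  101  (5)
The nim-sum is 5 ≠ 0, so this is an N-position: the player to move can win.

Winning position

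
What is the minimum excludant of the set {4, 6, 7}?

0

0 is not in the set, so the mex is 0.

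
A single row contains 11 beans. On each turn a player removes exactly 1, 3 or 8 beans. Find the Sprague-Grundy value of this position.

0

Grundy values for subtraction set {1, 3, 8}:
k:     0  1  2  3  4  5  6  7  8  9 10 11
g(k):  0  1  0  1  0  1  0  1  2  3  2  0
So g(11) = 0.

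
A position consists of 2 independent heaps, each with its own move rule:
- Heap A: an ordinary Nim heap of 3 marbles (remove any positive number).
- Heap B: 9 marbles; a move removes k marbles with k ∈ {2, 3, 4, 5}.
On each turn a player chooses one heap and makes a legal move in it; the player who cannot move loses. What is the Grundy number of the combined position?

2

Heap A is a plain Nim heap of size 3, so its Grundy value is 3.
Grundy values for heap B (subtraction set {2, 3, 4, 5}):
g(0) = mex{} = 0
g(1) = mex{} = 0
g(2) = mex{0} = 1
g(3) = mex{0} = 1
g(4) = mex{0,1} = 2
g(5) = mex{0,1} = 2
g(6) = mex{0,1,2} = 3
g(7) = mex{1,2} = 0
g(8) = mex{1,2,3} = 0
g(9) = mex{0,2,3} = 1
So g(9) = 1.
By the Sprague-Grundy theorem, the Grundy value of a sum of independent games is the XOR of the component values.
Combined value = 3 ⊕ 1 = 2.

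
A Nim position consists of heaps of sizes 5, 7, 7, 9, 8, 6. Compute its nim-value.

2

Compute the nim-sum pairwise:
5 XOR 7 = 2
2 XOR 7 = 5
5 XOR 9 = 12
12 XOR 8 = 4
4 XOR 6 = 2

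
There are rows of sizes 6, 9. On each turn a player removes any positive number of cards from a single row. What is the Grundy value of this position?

Write each in binary and XOR column by column:
  0110  (6)
  1001  (9)
  ----
  1111  (15)

15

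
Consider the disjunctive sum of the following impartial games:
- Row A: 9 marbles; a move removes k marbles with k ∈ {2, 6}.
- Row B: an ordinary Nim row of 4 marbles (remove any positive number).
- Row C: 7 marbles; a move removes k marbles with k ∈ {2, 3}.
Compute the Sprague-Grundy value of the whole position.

5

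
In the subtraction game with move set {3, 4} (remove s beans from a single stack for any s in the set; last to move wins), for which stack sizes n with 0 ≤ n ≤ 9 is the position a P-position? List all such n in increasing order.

0, 1, 2, 7, 8, 9

Grundy values for subtraction set {3, 4}:
g(0) = mex{} = 0
g(1) = mex{} = 0
g(2) = mex{} = 0
g(3) = mex{0} = 1
g(4) = mex{0} = 1
g(5) = mex{0} = 1
g(6) = mex{0,1} = 2
g(7) = mex{1} = 0
g(8) = mex{1} = 0
g(9) = mex{1,2} = 0
The P-positions (g = 0) in 0..9 are 0, 1, 2, 7, 8, 9.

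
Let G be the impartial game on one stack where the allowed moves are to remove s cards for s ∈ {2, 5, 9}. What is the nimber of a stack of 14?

0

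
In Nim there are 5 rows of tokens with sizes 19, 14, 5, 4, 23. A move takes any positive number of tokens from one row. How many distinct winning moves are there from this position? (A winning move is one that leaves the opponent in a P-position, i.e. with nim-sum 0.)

Compute the nim-sum pairwise:
19 ⊕ 14 = 29
29 ⊕ 5 = 24
24 ⊕ 4 = 28
28 ⊕ 23 = 11
The overall nim-sum is X = 11. A row of size p has a winning move iff p XOR X < p (reduce it to p XOR X).
  19: 19 XOR 11 = 24 ≥ 19 — no move.
  14: 14 XOR 11 = 5 < 14 — winning move (to 5).
  5: 5 XOR 11 = 14 ≥ 5 — no move.
  4: 4 XOR 11 = 15 ≥ 4 — no move.
  23: 23 XOR 11 = 28 ≥ 23 — no move.
That gives 1 winning move.

1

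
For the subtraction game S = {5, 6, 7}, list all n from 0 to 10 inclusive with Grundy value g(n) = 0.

0, 1, 2, 3, 4

Compute g(0), g(1), … for moves {5, 6, 7}:
k:     0  1  2  3  4  5  6  7  8  9 10
g(k):  0  0  0  0  0  1  1  1  1  1  2
The P-positions (g = 0) in 0..10 are 0, 1, 2, 3, 4.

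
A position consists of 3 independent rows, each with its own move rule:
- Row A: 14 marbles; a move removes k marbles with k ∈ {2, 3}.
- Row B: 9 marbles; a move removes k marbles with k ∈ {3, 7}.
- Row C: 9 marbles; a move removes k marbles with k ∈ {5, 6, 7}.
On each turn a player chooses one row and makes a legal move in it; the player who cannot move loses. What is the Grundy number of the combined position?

2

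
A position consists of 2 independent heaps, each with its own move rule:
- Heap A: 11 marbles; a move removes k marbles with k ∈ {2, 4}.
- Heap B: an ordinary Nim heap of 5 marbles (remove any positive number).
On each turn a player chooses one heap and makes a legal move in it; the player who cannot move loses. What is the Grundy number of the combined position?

Grundy values for heap A (subtraction set {2, 4}):
g(0) = mex{} = 0
g(1) = mex{} = 0
g(2) = mex{0} = 1
g(3) = mex{0} = 1
g(4) = mex{0,1} = 2
g(5) = mex{0,1} = 2
g(6) = mex{1,2} = 0
g(7) = mex{1,2} = 0
g(8) = mex{0,2} = 1
g(9) = mex{0,2} = 1
g(10) = mex{0,1} = 2
g(11) = mex{0,1} = 2
So g(11) = 2.
Heap B is a plain Nim heap of size 5, so its Grundy value is 5.
By the Sprague-Grundy theorem, the Grundy value of a sum of independent games is the XOR of the component values.
Combined value = 2 XOR 5 = 7.

7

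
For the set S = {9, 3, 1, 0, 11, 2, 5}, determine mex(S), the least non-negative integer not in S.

The values 0, 1, 2, 3 are all present; 4 is the first non-negative integer missing from the set.

4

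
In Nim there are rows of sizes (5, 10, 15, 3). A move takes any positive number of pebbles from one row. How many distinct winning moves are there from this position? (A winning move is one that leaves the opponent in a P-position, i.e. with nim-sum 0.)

3

Nim-sum: 5 ^ 10 ^ 15 ^ 3 = 3.
The overall nim-sum is X = 3. A row of size p has a winning move iff p XOR X < p (reduce it to p XOR X).
  5: 5 XOR 3 = 6 ≥ 5 — no move.
  10: 10 XOR 3 = 9 < 10 — winning move (to 9).
  15: 15 XOR 3 = 12 < 15 — winning move (to 12).
  3: 3 XOR 3 = 0 < 3 — winning move (to 0).
That gives 3 winning moves.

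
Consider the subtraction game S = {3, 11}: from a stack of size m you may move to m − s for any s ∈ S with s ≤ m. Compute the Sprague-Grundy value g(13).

Compute g(0), g(1), … for moves {3, 11}:
g(0) = mex{} = 0
g(1) = mex{} = 0
g(2) = mex{} = 0
g(3) = mex{0} = 1
g(4) = mex{0} = 1
g(5) = mex{0} = 1
g(6) = mex{1} = 0
g(7) = mex{1} = 0
g(8) = mex{1} = 0
g(9) = mex{0} = 1
g(10) = mex{0} = 1
g(11) = mex{0} = 1
g(12) = mex{0,1} = 2
g(13) = mex{0,1} = 2
So g(13) = 2.

2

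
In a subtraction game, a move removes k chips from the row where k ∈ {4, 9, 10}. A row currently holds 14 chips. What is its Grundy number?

Build the Grundy sequence with g(k) = mex{g(k−s) : s ∈ {4, 9, 10}, s ≤ k}:
k:     0  1  2  3  4  5  6  7  8  9 10 11 12 13 14
g(k):  0  0  0  0  1  1  1  1  0  2  2  2  1  3  0
So g(14) = 0.

0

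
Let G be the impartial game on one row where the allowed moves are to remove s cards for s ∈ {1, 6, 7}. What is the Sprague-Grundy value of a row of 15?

Build the Grundy sequence with g(k) = mex{g(k−s) : s ∈ {1, 6, 7}, s ≤ k}:
k:     0  1  2  3  4  5  6  7  8  9 10 11 12 13 14 15
g(k):  0  1  0  1  0  1  2  3  2  3  2  3  0  1  0  1
So g(15) = 1.

1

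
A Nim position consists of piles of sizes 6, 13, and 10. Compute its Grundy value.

Compute the nim-sum pairwise:
6 ^ 13 = 11
11 ^ 10 = 1

1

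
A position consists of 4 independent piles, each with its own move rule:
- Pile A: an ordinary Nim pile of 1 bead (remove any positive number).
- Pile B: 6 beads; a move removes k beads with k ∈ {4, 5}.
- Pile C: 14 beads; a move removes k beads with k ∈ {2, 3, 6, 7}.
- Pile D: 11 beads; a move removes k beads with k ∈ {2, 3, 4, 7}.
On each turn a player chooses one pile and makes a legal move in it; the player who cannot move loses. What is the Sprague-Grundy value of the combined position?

0

Pile A is a plain Nim pile of size 1, so its Grundy value is 1.
For pile B, compute g(0), g(1), … with moves {4, 5}:
g(0) = mex{} = 0
g(1) = mex{} = 0
g(2) = mex{} = 0
g(3) = mex{} = 0
g(4) = mex{0} = 1
g(5) = mex{0} = 1
g(6) = mex{0} = 1
So g(6) = 1.
For pile C, compute g(0), g(1), … with moves {2, 3, 6, 7}:
g(0) = mex{} = 0
g(1) = mex{} = 0
g(2) = mex{0} = 1
g(3) = mex{0} = 1
g(4) = mex{0,1} = 2
g(5) = mex{1} = 0
g(6) = mex{0,1,2} = 3
g(7) = mex{0,2} = 1
g(8) = mex{0,1,3} = 2
g(9) = mex{1,3} = 0
g(10) = mex{1,2} = 0
g(11) = mex{0,2} = 1
g(12) = mex{0,3} = 1
g(13) = mex{0,1,3} = 2
g(14) = mex{1,2} = 0
So g(14) = 0.
Grundy values for pile D (subtraction set {2, 3, 4, 7}):
k:     0  1  2  3  4  5  6  7  8  9 10 11
g(k):  0  0  1  1  2  2  0  3  1  4  2  0
So g(11) = 0.
By the Sprague-Grundy theorem, the Grundy value of a sum of independent games is the XOR of the component values.
Combined value = 1 ⊕ 1 ⊕ 0 ⊕ 0 = 0.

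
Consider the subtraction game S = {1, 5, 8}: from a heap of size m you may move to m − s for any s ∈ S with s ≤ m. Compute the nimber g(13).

0

Compute g(0), g(1), … for moves {1, 5, 8}:
g(0) = mex{} = 0
g(1) = mex{0} = 1
g(2) = mex{1} = 0
g(3) = mex{0} = 1
g(4) = mex{1} = 0
g(5) = mex{0} = 1
g(6) = mex{1} = 0
g(7) = mex{0} = 1
g(8) = mex{0,1} = 2
g(9) = mex{0,1,2} = 3
g(10) = mex{0,1,3} = 2
g(11) = mex{0,1,2} = 3
g(12) = mex{0,1,3} = 2
g(13) = mex{1,2} = 0
So g(13) = 0.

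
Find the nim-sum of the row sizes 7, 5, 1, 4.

Nim-sum: 7 XOR 5 XOR 1 XOR 4 = 7.

7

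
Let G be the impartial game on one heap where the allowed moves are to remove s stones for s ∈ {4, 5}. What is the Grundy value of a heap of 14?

1

Compute g(0), g(1), … for moves {4, 5}:
k:     0  1  2  3  4  5  6  7  8  9 10 11 12 13 14
g(k):  0  0  0  0  1  1  1  1  2  0  0  0  0  1  1
So g(14) = 1.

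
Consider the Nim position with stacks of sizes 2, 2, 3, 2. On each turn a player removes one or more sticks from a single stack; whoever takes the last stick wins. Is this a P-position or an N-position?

Write each in binary and XOR column by column:
  10  (2)
  10  (2)
  11  (3)
  10  (2)
  --
  01  (1)
The nim-sum is 1 ≠ 0, so this is an N-position: the player to move can win.

N-position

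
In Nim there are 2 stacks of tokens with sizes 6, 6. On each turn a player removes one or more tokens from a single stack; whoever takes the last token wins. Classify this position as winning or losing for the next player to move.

Nim-sum: 6 ⊕ 6 = 0.
The nim-sum is 0, so this is a P-position: the player to move is in a losing position under optimal play.

Losing position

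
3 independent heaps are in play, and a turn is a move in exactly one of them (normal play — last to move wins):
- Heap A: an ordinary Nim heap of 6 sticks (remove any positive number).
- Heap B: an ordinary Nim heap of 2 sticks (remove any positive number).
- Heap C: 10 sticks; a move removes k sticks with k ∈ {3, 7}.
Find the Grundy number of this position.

4

Heap A is a plain Nim heap of size 6, so its Grundy value is 6.
Heap B is a plain Nim heap of size 2, so its Grundy value is 2.
For heap C, compute g(0), g(1), … with moves {3, 7}:
g(0) = mex{} = 0
g(1) = mex{} = 0
g(2) = mex{} = 0
g(3) = mex{0} = 1
g(4) = mex{0} = 1
g(5) = mex{0} = 1
g(6) = mex{1} = 0
g(7) = mex{0,1} = 2
g(8) = mex{0,1} = 2
g(9) = mex{0} = 1
g(10) = mex{1,2} = 0
So g(10) = 0.
By the Sprague-Grundy theorem, the Grundy value of a sum of independent games is the XOR of the component values.
Combined value = 6 ⊕ 2 ⊕ 0 = 4.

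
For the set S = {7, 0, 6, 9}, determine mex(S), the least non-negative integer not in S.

1

0 is in the set but 1 is not, so the mex is 1.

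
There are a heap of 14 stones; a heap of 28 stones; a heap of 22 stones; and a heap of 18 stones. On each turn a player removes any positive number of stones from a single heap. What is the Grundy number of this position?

Bitwise XOR of the heap sizes:
  01110  (14)
  11100  (28)
  10110  (22)
  10010  (18)
  -----
  10110  (22)

22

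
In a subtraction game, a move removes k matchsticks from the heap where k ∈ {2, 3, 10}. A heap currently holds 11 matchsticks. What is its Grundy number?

Build the Grundy sequence with g(k) = mex{g(k−s) : s ∈ {2, 3, 10}, s ≤ k}:
k:     0  1  2  3  4  5  6  7  8  9 10 11
g(k):  0  0  1  1  2  0  0  1  1  2  2  3
So g(11) = 3.

3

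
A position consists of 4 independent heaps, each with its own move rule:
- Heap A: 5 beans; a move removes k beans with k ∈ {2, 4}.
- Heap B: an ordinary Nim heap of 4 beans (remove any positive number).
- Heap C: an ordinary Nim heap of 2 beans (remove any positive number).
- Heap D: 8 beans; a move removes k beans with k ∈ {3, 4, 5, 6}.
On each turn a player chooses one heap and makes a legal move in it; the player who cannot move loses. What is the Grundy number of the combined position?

6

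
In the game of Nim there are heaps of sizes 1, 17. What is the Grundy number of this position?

16

Write each in binary and XOR column by column:
  00001  (1)
  10001  (17)
  -----
  10000  (16)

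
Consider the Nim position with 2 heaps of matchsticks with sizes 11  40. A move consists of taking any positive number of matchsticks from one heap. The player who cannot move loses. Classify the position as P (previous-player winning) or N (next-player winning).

Bitwise XOR of the heap sizes:
  001011  (11)
  101000  (40)
  ------
  100011  (35)
The nim-sum is 35 ≠ 0, so this is an N-position: the player to move can win.

N-position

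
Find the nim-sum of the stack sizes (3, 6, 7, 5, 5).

Nim-sum: 3 ^ 6 ^ 7 ^ 5 ^ 5 = 2.

2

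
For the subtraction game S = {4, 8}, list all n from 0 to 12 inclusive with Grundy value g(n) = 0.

0, 1, 2, 3, 12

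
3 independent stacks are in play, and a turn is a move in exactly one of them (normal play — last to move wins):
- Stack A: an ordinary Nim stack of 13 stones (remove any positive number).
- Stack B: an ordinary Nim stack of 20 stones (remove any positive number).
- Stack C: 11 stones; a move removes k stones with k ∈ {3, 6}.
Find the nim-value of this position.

25

Stack A is a plain Nim stack of size 13, so its Grundy value is 13.
Stack B is a plain Nim stack of size 20, so its Grundy value is 20.
For stack C, compute g(0), g(1), … with moves {3, 6}:
g(0) = mex{} = 0
g(1) = mex{} = 0
g(2) = mex{} = 0
g(3) = mex{0} = 1
g(4) = mex{0} = 1
g(5) = mex{0} = 1
g(6) = mex{0,1} = 2
g(7) = mex{0,1} = 2
g(8) = mex{0,1} = 2
g(9) = mex{1,2} = 0
g(10) = mex{1,2} = 0
g(11) = mex{1,2} = 0
So g(11) = 0.
By the Sprague-Grundy theorem, the Grundy value of a sum of independent games is the XOR of the component values.
Combined value = 13 ⊕ 20 ⊕ 0 = 25.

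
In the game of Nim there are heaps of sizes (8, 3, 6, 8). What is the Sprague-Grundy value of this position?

Nim-sum: 8 ^ 3 ^ 6 ^ 8 = 5.

5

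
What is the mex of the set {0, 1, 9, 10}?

The values 0, 1 are all present; 2 is the first non-negative integer missing from the set.

2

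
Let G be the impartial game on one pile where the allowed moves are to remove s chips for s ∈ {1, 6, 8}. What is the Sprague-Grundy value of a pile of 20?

2

Compute g(0), g(1), … for moves {1, 6, 8}:
k:     0  1  2  3  4  5  6  7  8  9 10 11 12 13 14 15 16 17 18 19 20
g(k):  0  1  0  1  0  1  2  0  1  0  1  0  1  2  0  1  0  1  0  1  2
So g(20) = 2.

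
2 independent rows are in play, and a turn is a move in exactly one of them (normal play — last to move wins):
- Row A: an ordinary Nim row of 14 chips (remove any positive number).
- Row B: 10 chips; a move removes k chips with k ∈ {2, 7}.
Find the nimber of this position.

14

Row A is a plain Nim row of size 14, so its Grundy value is 14.
For row B, compute g(0), g(1), … with moves {2, 7}:
g(0) = mex{} = 0
g(1) = mex{} = 0
g(2) = mex{0} = 1
g(3) = mex{0} = 1
g(4) = mex{1} = 0
g(5) = mex{1} = 0
g(6) = mex{0} = 1
g(7) = mex{0} = 1
g(8) = mex{0,1} = 2
g(9) = mex{1} = 0
g(10) = mex{1,2} = 0
So g(10) = 0.
The value of a disjunctive sum is the nim-sum of the parts.
Combined value = 14 XOR 0 = 14.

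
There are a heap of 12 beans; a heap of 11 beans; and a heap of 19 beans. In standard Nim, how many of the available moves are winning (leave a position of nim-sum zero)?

1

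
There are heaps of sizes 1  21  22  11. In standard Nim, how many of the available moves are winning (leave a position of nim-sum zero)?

1

Compute the nim-sum pairwise:
1 XOR 21 = 20
20 XOR 22 = 2
2 XOR 11 = 9
The overall nim-sum is X = 9. A heap of size p has a winning move iff p XOR X < p (reduce it to p XOR X).
  1: 1 XOR 9 = 8 ≥ 1 — no move.
  21: 21 XOR 9 = 28 ≥ 21 — no move.
  22: 22 XOR 9 = 31 ≥ 22 — no move.
  11: 11 XOR 9 = 2 < 11 — winning move (to 2).
That gives 1 winning move.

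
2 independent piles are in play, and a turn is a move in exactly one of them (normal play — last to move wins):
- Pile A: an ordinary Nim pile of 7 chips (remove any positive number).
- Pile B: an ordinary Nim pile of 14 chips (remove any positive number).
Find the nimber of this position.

9

Pile A is a plain Nim pile of size 7, so its Grundy value is 7.
Pile B is a plain Nim pile of size 14, so its Grundy value is 14.
The value of a disjunctive sum is the nim-sum of the parts.
Combined value = 7 XOR 14 = 9.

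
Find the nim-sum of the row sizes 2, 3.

Compute the nim-sum pairwise:
2 ^ 3 = 1

1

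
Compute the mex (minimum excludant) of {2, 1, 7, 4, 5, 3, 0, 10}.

6

The values 0, 1, 2, 3, 4, 5 are all present; 6 is the first non-negative integer missing from the set.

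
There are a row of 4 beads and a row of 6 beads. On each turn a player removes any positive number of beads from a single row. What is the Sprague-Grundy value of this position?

2

Compute the nim-sum pairwise:
4 ⊕ 6 = 2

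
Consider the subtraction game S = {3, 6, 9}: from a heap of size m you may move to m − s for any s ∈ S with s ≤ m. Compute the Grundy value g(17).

Build the Grundy sequence with g(k) = mex{g(k−s) : s ∈ {3, 6, 9}, s ≤ k}:
k:     0  1  2  3  4  5  6  7  8  9 10 11 12 13 14 15 16 17
g(k):  0  0  0  1  1  1  2  2  2  3  3  3  0  0  0  1  1  1
So g(17) = 1.

1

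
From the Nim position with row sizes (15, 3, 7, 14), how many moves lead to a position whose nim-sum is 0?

Nim-sum: 15 ⊕ 3 ⊕ 7 ⊕ 14 = 5.
The overall nim-sum is X = 5. A row of size p has a winning move iff p XOR X < p (reduce it to p XOR X).
  15: 15 XOR 5 = 10 < 15 — winning move (to 10).
  3: 3 XOR 5 = 6 ≥ 3 — no move.
  7: 7 XOR 5 = 2 < 7 — winning move (to 2).
  14: 14 XOR 5 = 11 < 14 — winning move (to 11).
That gives 3 winning moves.

3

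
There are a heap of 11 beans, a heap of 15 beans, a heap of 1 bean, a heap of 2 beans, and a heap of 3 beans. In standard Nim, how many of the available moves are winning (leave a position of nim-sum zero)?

1

Compute the nim-sum pairwise:
11 ⊕ 15 = 4
4 ⊕ 1 = 5
5 ⊕ 2 = 7
7 ⊕ 3 = 4
The overall nim-sum is X = 4. A heap of size p has a winning move iff p XOR X < p (reduce it to p XOR X).
  11: 11 XOR 4 = 15 ≥ 11 — no move.
  15: 15 XOR 4 = 11 < 15 — winning move (to 11).
  1: 1 XOR 4 = 5 ≥ 1 — no move.
  2: 2 XOR 4 = 6 ≥ 2 — no move.
  3: 3 XOR 4 = 7 ≥ 3 — no move.
That gives 1 winning move.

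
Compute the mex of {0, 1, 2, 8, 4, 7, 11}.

The values 0, 1, 2 are all present; 3 is the first non-negative integer missing from the set.

3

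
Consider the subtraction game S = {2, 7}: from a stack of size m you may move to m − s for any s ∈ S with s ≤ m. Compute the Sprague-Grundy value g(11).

Compute g(0), g(1), … for moves {2, 7}:
k:     0  1  2  3  4  5  6  7  8  9 10 11
g(k):  0  0  1  1  0  0  1  1  2  0  0  1
So g(11) = 1.

1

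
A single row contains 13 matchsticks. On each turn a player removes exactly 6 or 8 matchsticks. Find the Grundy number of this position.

2

Grundy values for subtraction set {6, 8}:
k:     0  1  2  3  4  5  6  7  8  9 10 11 12 13
g(k):  0  0  0  0  0  0  1  1  1  1  1  1  2  2
So g(13) = 2.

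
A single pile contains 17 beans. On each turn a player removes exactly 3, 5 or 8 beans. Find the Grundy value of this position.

2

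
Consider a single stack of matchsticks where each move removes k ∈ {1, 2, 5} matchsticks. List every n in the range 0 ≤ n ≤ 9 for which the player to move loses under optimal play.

0, 3, 6, 9

Compute g(0), g(1), … for moves {1, 2, 5}:
g(0) = mex{} = 0
g(1) = mex{0} = 1
g(2) = mex{0,1} = 2
g(3) = mex{1,2} = 0
g(4) = mex{0,2} = 1
g(5) = mex{0,1} = 2
g(6) = mex{1,2} = 0
g(7) = mex{0,2} = 1
g(8) = mex{0,1} = 2
g(9) = mex{1,2} = 0
The P-positions (g = 0) in 0..9 are 0, 3, 6, 9.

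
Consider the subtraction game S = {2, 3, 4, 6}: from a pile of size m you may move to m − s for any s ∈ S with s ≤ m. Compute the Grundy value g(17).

0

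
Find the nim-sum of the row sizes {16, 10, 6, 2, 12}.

18

Nim-sum: 16 XOR 10 XOR 6 XOR 2 XOR 12 = 18.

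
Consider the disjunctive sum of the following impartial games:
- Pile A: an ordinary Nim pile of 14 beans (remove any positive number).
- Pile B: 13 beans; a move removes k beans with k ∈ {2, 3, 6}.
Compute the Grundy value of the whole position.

Pile A is a plain Nim pile of size 14, so its Grundy value is 14.
Build the Grundy sequence for pile B with g(k) = mex{g(k−s) : s ∈ {2, 3, 6}, s ≤ k}:
g(0) = mex{} = 0
g(1) = mex{} = 0
g(2) = mex{0} = 1
g(3) = mex{0} = 1
g(4) = mex{0,1} = 2
g(5) = mex{1} = 0
g(6) = mex{0,1,2} = 3
g(7) = mex{0,2} = 1
g(8) = mex{0,1,3} = 2
g(9) = mex{1,3} = 0
g(10) = mex{1,2} = 0
g(11) = mex{0,2} = 1
g(12) = mex{0,3} = 1
g(13) = mex{0,1} = 2
So g(13) = 2.
By the Sprague-Grundy theorem, the Grundy value of a sum of independent games is the XOR of the component values.
Combined value = 14 XOR 2 = 12.

12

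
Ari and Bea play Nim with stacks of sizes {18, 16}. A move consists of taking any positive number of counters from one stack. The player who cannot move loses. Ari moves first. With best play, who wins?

In binary:
  10010  (18)
  10000  (16)
  -----
  00010  (2)
The nim-sum is 2 ≠ 0, so this is an N-position: the player to move can win; Ari has a winning move.

Ari wins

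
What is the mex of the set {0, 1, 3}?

The values 0, 1 are all present; 2 is the first non-negative integer missing from the set.

2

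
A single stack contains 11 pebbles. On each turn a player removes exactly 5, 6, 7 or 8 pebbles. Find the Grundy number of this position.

2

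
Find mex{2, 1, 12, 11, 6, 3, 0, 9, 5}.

The values 0, 1, 2, 3 are all present; 4 is the first non-negative integer missing from the set.

4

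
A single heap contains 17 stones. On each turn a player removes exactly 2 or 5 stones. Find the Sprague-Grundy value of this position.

1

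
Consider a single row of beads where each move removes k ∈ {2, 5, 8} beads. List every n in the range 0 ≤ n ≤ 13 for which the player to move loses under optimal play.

0, 1, 4, 7, 10, 11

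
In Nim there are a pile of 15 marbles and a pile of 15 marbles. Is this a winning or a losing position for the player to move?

Losing position

Nim-sum: 15 ⊕ 15 = 0.
The nim-sum is 0, so this is a P-position: the player to move is in a losing position under optimal play.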